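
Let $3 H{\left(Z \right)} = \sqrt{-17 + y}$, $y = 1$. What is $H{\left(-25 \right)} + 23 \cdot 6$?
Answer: $138 + \frac{4 i}{3} \approx 138.0 + 1.3333 i$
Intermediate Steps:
$H{\left(Z \right)} = \frac{4 i}{3}$ ($H{\left(Z \right)} = \frac{\sqrt{-17 + 1}}{3} = \frac{\sqrt{-16}}{3} = \frac{4 i}{3}$)
$H{\left(-25 \right)} + 23 \cdot 6 = \frac{4 i}{3} + 23 \cdot 6 = \frac{4 i}{3} + 138 = 138 + \frac{4 i}{3}$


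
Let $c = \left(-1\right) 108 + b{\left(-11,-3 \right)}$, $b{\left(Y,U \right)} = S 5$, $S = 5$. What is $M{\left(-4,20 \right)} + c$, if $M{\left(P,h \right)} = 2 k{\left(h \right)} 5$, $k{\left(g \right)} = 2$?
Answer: $-63$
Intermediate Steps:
$b{\left(Y,U \right)} = 25$ ($b{\left(Y,U \right)} = 5 \cdot 5 = 25$)
$M{\left(P,h \right)} = 20$ ($M{\left(P,h \right)} = 2 \cdot 2 \cdot 5 = 4 \cdot 5 = 20$)
$c = -83$ ($c = \left(-1\right) 108 + 25 = -108 + 25 = -83$)
$M{\left(-4,20 \right)} + c = 20 - 83 = -63$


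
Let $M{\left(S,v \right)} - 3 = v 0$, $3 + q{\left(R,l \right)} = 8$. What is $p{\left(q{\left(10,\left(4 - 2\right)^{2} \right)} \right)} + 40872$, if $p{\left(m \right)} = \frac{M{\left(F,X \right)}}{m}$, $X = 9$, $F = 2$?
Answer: $\frac{204363}{5} \approx 40873.0$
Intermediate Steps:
$q{\left(R,l \right)} = 5$ ($q{\left(R,l \right)} = -3 + 8 = 5$)
$M{\left(S,v \right)} = 3$ ($M{\left(S,v \right)} = 3 + v 0 = 3 + 0 = 3$)
$p{\left(m \right)} = \frac{3}{m}$
$p{\left(q{\left(10,\left(4 - 2\right)^{2} \right)} \right)} + 40872 = \frac{3}{5} + 40872 = \frac{204363}{5}$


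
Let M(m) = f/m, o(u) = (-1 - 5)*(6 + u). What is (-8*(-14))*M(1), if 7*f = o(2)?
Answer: -768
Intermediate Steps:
o(u) = -36 - 6*u (o(u) = -6*(6 + u) = -36 - 6*u)
f = -48/7 (f = (-36 - 6*2)/7 = (-36 - 12)/7 = (⅐)*(-48) = -48/7 ≈ -6.8571)
M(m) = -48/(7*m)
(-8*(-14))*M(1) = (-8*(-14))*(-48/7/1) = 112*(-48/7*1) = 112*(-48/7) = -768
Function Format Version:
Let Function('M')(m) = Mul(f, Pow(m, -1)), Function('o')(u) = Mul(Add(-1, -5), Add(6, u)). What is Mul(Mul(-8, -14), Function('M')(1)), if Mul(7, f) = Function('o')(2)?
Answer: -768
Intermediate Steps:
Function('o')(u) = Add(-36, Mul(-6, u)) (Function('o')(u) = Mul(-6, Add(6, u)) = Add(-36, Mul(-6, u)))
f = Rational(-48, 7) (f = Mul(Rational(1, 7), Add(-36, Mul(-6, 2))) = Mul(Rational(1, 7), Add(-36, -12)) = Mul(Rational(1, 7), -48) = Rational(-48, 7) ≈ -6.8571)
Function('M')(m) = Mul(Rational(-48, 7), Pow(m, -1))
Mul(Mul(-8, -14), Function('M')(1)) = Mul(Mul(-8, -14), Mul(Rational(-48, 7), Pow(1, -1))) = Mul(112, Mul(Rational(-48, 7), 1)) = Mul(112, Rational(-48, 7)) = -768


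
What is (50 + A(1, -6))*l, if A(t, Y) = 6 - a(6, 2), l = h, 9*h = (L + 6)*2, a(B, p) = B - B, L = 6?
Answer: 448/3 ≈ 149.33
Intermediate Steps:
a(B, p) = 0
h = 8/3 (h = ((6 + 6)*2)/9 = (12*2)/9 = (1/9)*24 = 8/3 ≈ 2.6667)
l = 8/3 ≈ 2.6667
A(t, Y) = 6 (A(t, Y) = 6 - 1*0 = 6 + 0 = 6)
(50 + A(1, -6))*l = (50 + 6)*(8/3) = 56*(8/3) = 448/3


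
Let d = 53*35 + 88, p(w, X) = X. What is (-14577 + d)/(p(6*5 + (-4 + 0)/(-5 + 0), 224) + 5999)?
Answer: -12634/6223 ≈ -2.0302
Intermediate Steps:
d = 1943 (d = 1855 + 88 = 1943)
(-14577 + d)/(p(6*5 + (-4 + 0)/(-5 + 0), 224) + 5999) = (-14577 + 1943)/(224 + 5999) = -12634/6223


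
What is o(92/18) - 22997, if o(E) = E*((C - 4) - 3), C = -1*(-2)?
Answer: -207203/9 ≈ -23023.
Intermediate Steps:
C = 2
o(E) = -5*E (o(E) = E*((2 - 4) - 3) = E*(-2 - 3) = E*(-5) = -5*E)
o(92/18) - 22997 = -460/18 - 22997 = -5*46/9 - 22997 = -230/9 - 22997 = -207203/9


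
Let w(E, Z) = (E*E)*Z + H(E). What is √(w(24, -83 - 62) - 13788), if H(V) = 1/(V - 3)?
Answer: I*√42912807/21 ≈ 311.94*I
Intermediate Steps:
H(V) = 1/(-3 + V)
w(E, Z) = 1/(-3 + E) + Z*E² (w(E, Z) = (E*E)*Z + 1/(-3 + E) = E²*Z + 1/(-3 + E) = Z*E² + 1/(-3 + E) = 1/(-3 + E) + Z*E²)
√(w(24, -83 - 62) - 13788) = √((1 + (-83 - 62)*24²*(-3 + 24))/(-3 + 24) - 13788) = √((1 - 145*576*21)/21 - 13788) = √((1 - 1753920)/21 - 13788) = √((1/21)*(-1753919) - 13788) = √(-1753919/21 - 13788) = √(-2043467/21) = I*√42912807/21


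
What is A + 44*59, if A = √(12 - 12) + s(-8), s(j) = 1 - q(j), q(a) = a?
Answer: 2605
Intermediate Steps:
s(j) = 1 - j
A = 9 (A = √(12 - 12) + (1 - 1*(-8)) = √0 + (1 + 8) = 0 + 9 = 9)
A + 44*59 = 9 + 44*59 = 9 + 2596 = 2605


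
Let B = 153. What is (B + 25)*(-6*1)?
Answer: -1068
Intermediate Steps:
(B + 25)*(-6*1) = (153 + 25)*(-6*1) = 178*(-6) = -1068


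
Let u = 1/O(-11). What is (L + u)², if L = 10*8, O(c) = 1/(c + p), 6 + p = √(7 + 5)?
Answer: 3981 + 252*√3 ≈ 4417.5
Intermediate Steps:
p = -6 + 2*√3 (p = -6 + √(7 + 5) = -6 + √12 = -6 + 2*√3 ≈ -2.5359)
O(c) = 1/(-6 + c + 2*√3) (O(c) = 1/(c + (-6 + 2*√3)) = 1/(-6 + c + 2*√3))
u = -17 + 2*√3 (u = 1/(1/(-6 - 11 + 2*√3)) = 1/(1/(-17 + 2*√3)) = -17 + 2*√3 ≈ -13.536)
L = 80
(L + u)² = (80 + (-17 + 2*√3))² = (63 + 2*√3)²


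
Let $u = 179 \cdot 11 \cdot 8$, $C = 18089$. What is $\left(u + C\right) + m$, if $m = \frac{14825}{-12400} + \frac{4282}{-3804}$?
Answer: $\frac{15961569425}{471696} \approx 33839.0$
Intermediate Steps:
$m = - \frac{1094911}{471696}$ ($m = 14825 \left(- \frac{1}{12400}\right) + 4282 \left(- \frac{1}{3804}\right) = - \frac{593}{496} - \frac{2141}{1902} = - \frac{1094911}{471696} \approx -2.3212$)
$u = 15752$ ($u = 179 \cdot 88 = 15752$)
$\left(u + C\right) + m = \left(15752 + 18089\right) - \frac{1094911}{471696} = 33841 - \frac{1094911}{471696} = \frac{15961569425}{471696}$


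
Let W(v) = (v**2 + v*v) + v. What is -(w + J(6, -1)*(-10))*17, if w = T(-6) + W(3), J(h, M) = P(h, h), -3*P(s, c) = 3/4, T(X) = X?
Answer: -595/2 ≈ -297.50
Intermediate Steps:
W(v) = v + 2*v**2 (W(v) = (v**2 + v**2) + v = 2*v**2 + v = v + 2*v**2)
P(s, c) = -1/4
J(h, M) = -1/4
w = 15 (w = -6 + 3*(1 + 2*3) = -6 + 3*(1 + 6) = -6 + 3*7 = -6 + 21 = 15)
-(w + J(6, -1)*(-10))*17 = -(15 - 1/4*(-10))*17 = -(15 + 5/2)*17 = -35*17/2 = -1*595/2 = -595/2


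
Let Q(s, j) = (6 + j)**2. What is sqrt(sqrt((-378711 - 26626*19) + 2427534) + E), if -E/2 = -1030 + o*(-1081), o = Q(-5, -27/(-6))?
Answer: sqrt(961682 + 4*sqrt(1542929))/2 ≈ 491.59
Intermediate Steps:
o = 441/4 (o = (6 - 27/(-6))**2 = (6 - 27*(-1/6))**2 = (6 + 9/2)**2 = (21/2)**2 = 441/4 ≈ 110.25)
E = 480841/2 (E = -2*(-1030 + (441/4)*(-1081)) = -2*(-1030 - 476721/4) = -2*(-480841/4) = 480841/2 ≈ 2.4042e+5)
sqrt(sqrt((-378711 - 26626*19) + 2427534) + E) = sqrt(sqrt((-378711 - 26626*19) + 2427534) + 480841/2) = sqrt(sqrt((-378711 - 505894) + 2427534) + 480841/2) = sqrt(sqrt(-884605 + 2427534) + 480841/2) = sqrt(sqrt(1542929) + 480841/2) = sqrt(480841/2 + sqrt(1542929))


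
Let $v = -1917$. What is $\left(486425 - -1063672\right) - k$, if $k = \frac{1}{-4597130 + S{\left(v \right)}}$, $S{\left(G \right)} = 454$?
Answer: $\frac{7125293677573}{4596676} \approx 1.5501 \cdot 10^{6}$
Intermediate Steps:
$k = - \frac{1}{4596676}$ ($k = \frac{1}{-4597130 + 454} = \frac{1}{-4596676} = - \frac{1}{4596676} \approx -2.1755 \cdot 10^{-7}$)
$\left(486425 - -1063672\right) - k = \left(486425 - -1063672\right) - - \frac{1}{4596676} = \left(486425 + 1063672\right) + \frac{1}{4596676} = 1550097 + \frac{1}{4596676} = \frac{7125293677573}{4596676}$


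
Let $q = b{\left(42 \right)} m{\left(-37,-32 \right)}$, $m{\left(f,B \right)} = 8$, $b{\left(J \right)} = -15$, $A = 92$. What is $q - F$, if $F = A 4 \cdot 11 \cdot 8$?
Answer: $-32504$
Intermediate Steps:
$q = -120$ ($q = \left(-15\right) 8 = -120$)
$F = 32384$ ($F = 92 \cdot 4 \cdot 11 \cdot 8 = 92 \cdot 44 \cdot 8 = 4048 \cdot 8 = 32384$)
$q - F = -120 - 32384 = -32504$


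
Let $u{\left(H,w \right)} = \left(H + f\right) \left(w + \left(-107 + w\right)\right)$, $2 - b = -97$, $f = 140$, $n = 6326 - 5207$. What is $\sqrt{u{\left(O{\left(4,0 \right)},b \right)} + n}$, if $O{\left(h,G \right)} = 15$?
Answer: $2 \sqrt{3806} \approx 123.39$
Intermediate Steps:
$n = 1119$ ($n = 6326 - 5207 = 1119$)
$b = 99$ ($b = 2 - -97 = 2 + 97 = 99$)
$u{\left(H,w \right)} = \left(-107 + 2 w\right) \left(140 + H\right)$ ($u{\left(H,w \right)} = \left(H + 140\right) \left(w + \left(-107 + w\right)\right) = \left(140 + H\right) \left(-107 + 2 w\right) = \left(-107 + 2 w\right) \left(140 + H\right)$)
$\sqrt{u{\left(O{\left(4,0 \right)},b \right)} + n} = \sqrt{\left(-14980 - 1605 + 280 \cdot 99 + 2 \cdot 15 \cdot 99\right) + 1119} = \sqrt{\left(-14980 - 1605 + 27720 + 2970\right) + 1119} = \sqrt{14105 + 1119} = \sqrt{15224} = 2 \sqrt{3806}$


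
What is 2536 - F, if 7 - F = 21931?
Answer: 24460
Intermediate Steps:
F = -21924 (F = 7 - 1*21931 = 7 - 21931 = -21924)
2536 - F = 2536 - 1*(-21924) = 2536 + 21924 = 24460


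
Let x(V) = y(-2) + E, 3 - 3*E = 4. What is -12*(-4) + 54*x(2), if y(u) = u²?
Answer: 246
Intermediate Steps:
E = -⅓ (E = 1 - ⅓*4 = 1 - 4/3 = -⅓ ≈ -0.33333)
x(V) = 11/3 (x(V) = (-2)² - ⅓ = 4 - ⅓ = 11/3)
-12*(-4) + 54*x(2) = -12*(-4) + 54*(11/3) = 48 + 198 = 246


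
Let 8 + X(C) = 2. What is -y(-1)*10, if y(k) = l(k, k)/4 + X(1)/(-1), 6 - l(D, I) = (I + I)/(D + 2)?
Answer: -80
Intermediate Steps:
l(D, I) = 6 - 2*I/(2 + D) (l(D, I) = 6 - (I + I)/(D + 2) = 6 - 2*I/(2 + D))
X(C) = -6 (X(C) = -8 + 2 = -6)
y(k) = 6 + (6 + 2*k)/(2*(2 + k)) (y(k) = (2*(6 - k + 3*k)/(2 + k))/4 - 6/(-1) = (2*(6 + 2*k)/(2 + k))*(¼) - 6*(-1) = (6 + 2*k)/(2*(2 + k)) + 6 = 6 + (6 + 2*k)/(2*(2 + k)))
-y(-1)*10 = -(15 + 7*(-1))/(2 - 1)*10 = -(15 - 7)/1*10 = -8*10 = -80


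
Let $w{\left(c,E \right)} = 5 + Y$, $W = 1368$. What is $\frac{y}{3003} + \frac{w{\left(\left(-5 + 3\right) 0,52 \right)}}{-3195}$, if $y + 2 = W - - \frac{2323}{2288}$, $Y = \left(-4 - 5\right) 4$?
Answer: $\frac{3402032443}{7317470160} \approx 0.46492$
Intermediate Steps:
$Y = -36$ ($Y = \left(-9\right) 4 = -36$)
$y = \frac{3127731}{2288}$ ($y = -2 + \left(1368 - - \frac{2323}{2288}\right) = -2 + \left(1368 + \frac{2323}{2288}\right) = -2 + \frac{3132307}{2288} = \frac{3127731}{2288} \approx 1367.0$)
$w{\left(c,E \right)} = -31$ ($w{\left(c,E \right)} = 5 - 36 = -31$)
$\frac{y}{3003} + \frac{w{\left(\left(-5 + 3\right) 0,52 \right)}}{-3195} = \frac{3127731}{2288 \cdot 3003} - \frac{31}{-3195} = \frac{3127731}{2288} \cdot \frac{1}{3003} - - \frac{31}{3195} = \frac{1042577}{2290288} + \frac{31}{3195} = \frac{3402032443}{7317470160}$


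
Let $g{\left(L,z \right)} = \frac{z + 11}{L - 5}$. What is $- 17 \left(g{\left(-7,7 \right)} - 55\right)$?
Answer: $\frac{1921}{2} \approx 960.5$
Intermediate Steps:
$g{\left(L,z \right)} = \frac{11 + z}{-5 + L}$
$- 17 \left(g{\left(-7,7 \right)} - 55\right) = - 17 \left(\frac{11 + 7}{-5 - 7} - 55\right) = - 17 \left(\frac{1}{-12} \cdot 18 - 55\right) = - 17 \left(\left(- \frac{1}{12}\right) 18 - 55\right) = - 17 \left(- \frac{3}{2} - 55\right) = \left(-17\right) \left(- \frac{113}{2}\right) = \frac{1921}{2}$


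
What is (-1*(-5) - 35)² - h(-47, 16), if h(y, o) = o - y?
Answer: 837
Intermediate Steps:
(-1*(-5) - 35)² - h(-47, 16) = (-1*(-5) - 35)² - (16 - 1*(-47)) = (5 - 35)² - (16 + 47) = (-30)² - 1*63 = 900 - 63 = 837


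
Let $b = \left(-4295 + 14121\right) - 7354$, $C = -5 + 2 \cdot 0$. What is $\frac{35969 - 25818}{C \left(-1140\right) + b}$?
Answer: $\frac{10151}{8172} \approx 1.2422$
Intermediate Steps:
$C = -5$ ($C = -5 + 0 = -5$)
$b = 2472$ ($b = 9826 - 7354 = 2472$)
$\frac{35969 - 25818}{C \left(-1140\right) + b} = \frac{35969 - 25818}{\left(-5\right) \left(-1140\right) + 2472} = \frac{10151}{5700 + 2472} = \frac{10151}{8172}$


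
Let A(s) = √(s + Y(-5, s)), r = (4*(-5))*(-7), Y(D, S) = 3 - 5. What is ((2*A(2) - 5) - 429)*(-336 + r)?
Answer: 85064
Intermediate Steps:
Y(D, S) = -2
r = 140 (r = -20*(-7) = 140)
A(s) = √(-2 + s) (A(s) = √(s - 2) = √(-2 + s))
((2*A(2) - 5) - 429)*(-336 + r) = ((2*√(-2 + 2) - 5) - 429)*(-336 + 140) = ((2*√0 - 5) - 429)*(-196) = ((2*0 - 5) - 429)*(-196) = ((0 - 5) - 429)*(-196) = (-5 - 429)*(-196) = -434*(-196) = 85064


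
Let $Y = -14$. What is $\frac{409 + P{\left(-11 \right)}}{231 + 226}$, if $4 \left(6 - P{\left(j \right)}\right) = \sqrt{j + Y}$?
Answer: $\frac{415}{457} - \frac{5 i}{1828} \approx 0.9081 - 0.0027352 i$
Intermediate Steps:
$P{\left(j \right)} = 6 - \frac{\sqrt{-14 + j}}{4}$ ($P{\left(j \right)} = 6 - \frac{\sqrt{j - 14}}{4} = 6 - \frac{\sqrt{-14 + j}}{4}$)
$\frac{409 + P{\left(-11 \right)}}{231 + 226} = \frac{409 + \left(6 - \frac{\sqrt{-14 - 11}}{4}\right)}{231 + 226} = \frac{409 + \left(6 - \frac{\sqrt{-25}}{4}\right)}{457} = \left(409 + \left(6 - \frac{5 i}{4}\right)\right) \frac{1}{457} = \left(415 - \frac{5 i}{4}\right) \frac{1}{457} = \frac{415}{457} - \frac{5 i}{1828}$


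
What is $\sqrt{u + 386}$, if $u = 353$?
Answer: $\sqrt{739} \approx 27.185$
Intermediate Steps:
$\sqrt{u + 386} = \sqrt{353 + 386} = \sqrt{739}$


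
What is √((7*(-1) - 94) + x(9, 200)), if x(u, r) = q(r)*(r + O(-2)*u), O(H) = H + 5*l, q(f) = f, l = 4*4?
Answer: √180299 ≈ 424.62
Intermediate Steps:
l = 16
O(H) = 80 + H (O(H) = H + 5*16 = H + 80 = 80 + H)
x(u, r) = r*(r + 78*u) (x(u, r) = r*(r + (80 - 2)*u) = r*(r + 78*u))
√((7*(-1) - 94) + x(9, 200)) = √((7*(-1) - 94) + 200*(200 + 78*9)) = √((-7 - 94) + 200*(200 + 702)) = √(-101 + 200*902) = √(-101 + 180400) = √180299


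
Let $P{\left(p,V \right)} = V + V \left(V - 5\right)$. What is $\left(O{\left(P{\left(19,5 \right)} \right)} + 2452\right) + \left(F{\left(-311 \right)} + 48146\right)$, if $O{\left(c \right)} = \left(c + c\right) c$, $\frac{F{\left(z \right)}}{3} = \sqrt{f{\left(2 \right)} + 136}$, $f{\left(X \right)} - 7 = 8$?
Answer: $50648 + 3 \sqrt{151} \approx 50685.0$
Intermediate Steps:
$f{\left(X \right)} = 15$ ($f{\left(X \right)} = 7 + 8 = 15$)
$F{\left(z \right)} = 3 \sqrt{151}$ ($F{\left(z \right)} = 3 \sqrt{15 + 136} = 3 \sqrt{151}$)
$P{\left(p,V \right)} = V + V \left(-5 + V\right)$ ($P{\left(p,V \right)} = V + V \left(V - 5\right) = V + V \left(-5 + V\right)$)
$O{\left(c \right)} = 2 c^{2}$ ($O{\left(c \right)} = 2 c c = 2 c^{2}$)
$\left(O{\left(P{\left(19,5 \right)} \right)} + 2452\right) + \left(F{\left(-311 \right)} + 48146\right) = \left(2 \left(5 \left(-4 + 5\right)\right)^{2} + 2452\right) + \left(3 \sqrt{151} + 48146\right) = \left(2 \left(5 \cdot 1\right)^{2} + 2452\right) + \left(48146 + 3 \sqrt{151}\right) = \left(2 \cdot 5^{2} + 2452\right) + \left(48146 + 3 \sqrt{151}\right) = \left(2 \cdot 25 + 2452\right) + \left(48146 + 3 \sqrt{151}\right) = \left(50 + 2452\right) + \left(48146 + 3 \sqrt{151}\right) = 2502 + \left(48146 + 3 \sqrt{151}\right) = 50648 + 3 \sqrt{151}$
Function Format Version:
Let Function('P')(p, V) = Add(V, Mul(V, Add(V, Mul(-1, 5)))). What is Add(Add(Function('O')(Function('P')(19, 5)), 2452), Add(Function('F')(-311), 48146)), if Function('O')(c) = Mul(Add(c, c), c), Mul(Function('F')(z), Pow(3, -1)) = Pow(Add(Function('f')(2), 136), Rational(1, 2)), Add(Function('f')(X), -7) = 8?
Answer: Add(50648, Mul(3, Pow(151, Rational(1, 2)))) ≈ 50685.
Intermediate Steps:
Function('f')(X) = 15 (Function('f')(X) = Add(7, 8) = 15)
Function('F')(z) = Mul(3, Pow(151, Rational(1, 2))) (Function('F')(z) = Mul(3, Pow(Add(15, 136), Rational(1, 2))) = Mul(3, Pow(151, Rational(1, 2))))
Function('P')(p, V) = Add(V, Mul(V, Add(-5, V))) (Function('P')(p, V) = Add(V, Mul(V, Add(V, -5))) = Add(V, Mul(V, Add(-5, V))))
Function('O')(c) = Mul(2, Pow(c, 2)) (Function('O')(c) = Mul(Mul(2, c), c) = Mul(2, Pow(c, 2)))
Add(Add(Function('O')(Function('P')(19, 5)), 2452), Add(Function('F')(-311), 48146)) = Add(Add(Mul(2, Pow(Mul(5, Add(-4, 5)), 2)), 2452), Add(Mul(3, Pow(151, Rational(1, 2))), 48146)) = Add(Add(Mul(2, Pow(Mul(5, 1), 2)), 2452), Add(48146, Mul(3, Pow(151, Rational(1, 2))))) = Add(Add(Mul(2, Pow(5, 2)), 2452), Add(48146, Mul(3, Pow(151, Rational(1, 2))))) = Add(Add(Mul(2, 25), 2452), Add(48146, Mul(3, Pow(151, Rational(1, 2))))) = Add(Add(50, 2452), Add(48146, Mul(3, Pow(151, Rational(1, 2))))) = Add(2502, Add(48146, Mul(3, Pow(151, Rational(1, 2))))) = Add(50648, Mul(3, Pow(151, Rational(1, 2))))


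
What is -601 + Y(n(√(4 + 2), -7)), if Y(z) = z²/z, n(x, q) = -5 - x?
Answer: -606 - √6 ≈ -608.45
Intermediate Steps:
Y(z) = z
-601 + Y(n(√(4 + 2), -7)) = -601 + (-5 - √(4 + 2)) = -601 + (-5 - √6) = -606 - √6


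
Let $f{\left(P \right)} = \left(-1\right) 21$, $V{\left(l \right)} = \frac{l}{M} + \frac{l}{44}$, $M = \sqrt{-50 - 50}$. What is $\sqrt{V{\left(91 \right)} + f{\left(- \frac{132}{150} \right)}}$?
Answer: $\frac{\sqrt{-229075 - 110110 i}}{110} \approx 1.0182 - 4.4686 i$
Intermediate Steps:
$M = 10 i$ ($M = \sqrt{-100} = 10 i \approx 10.0 i$)
$V{\left(l \right)} = \frac{l}{44} - \frac{i l}{10}$ ($V{\left(l \right)} = \frac{l}{10 i} + \frac{l}{44} = l \left(- \frac{i}{10}\right) + l \frac{1}{44} = - \frac{i l}{10} + \frac{l}{44} = \frac{l}{44} - \frac{i l}{10}$)
$f{\left(P \right)} = -21$
$\sqrt{V{\left(91 \right)} + f{\left(- \frac{132}{150} \right)}} = \sqrt{\frac{1}{220} \cdot 91 \left(5 - 22 i\right) - 21} = \sqrt{\left(\frac{91}{44} - \frac{91 i}{10}\right) - 21} = \sqrt{- \frac{833}{44} - \frac{91 i}{10}}$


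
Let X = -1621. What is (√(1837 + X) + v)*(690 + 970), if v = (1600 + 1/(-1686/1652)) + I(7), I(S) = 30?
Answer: 2279618240/843 + 9960*√6 ≈ 2.7286e+6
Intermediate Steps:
v = 1373264/843 (v = (1600 + 1/(-1686/1652)) + 30 = (1600 + 1/(-1686*1/1652)) + 30 = (1600 + 1/(-843/826)) + 30 = (1600 - 826/843) + 30 = 1347974/843 + 30 = 1373264/843 ≈ 1629.0)
(√(1837 + X) + v)*(690 + 970) = (√(1837 - 1621) + 1373264/843)*(690 + 970) = (√216 + 1373264/843)*1660 = (6*√6 + 1373264/843)*1660 = (1373264/843 + 6*√6)*1660 = 2279618240/843 + 9960*√6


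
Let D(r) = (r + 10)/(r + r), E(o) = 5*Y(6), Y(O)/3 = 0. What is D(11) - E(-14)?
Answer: 21/22 ≈ 0.95455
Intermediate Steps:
Y(O) = 0 (Y(O) = 3*0 = 0)
E(o) = 0 (E(o) = 5*0 = 0)
D(r) = (10 + r)/(2*r) (D(r) = (10 + r)/((2*r)) = (10 + r)*(1/(2*r)) = (10 + r)/(2*r))
D(11) - E(-14) = (½)*(10 + 11)/11 - 1*0 = (½)*(1/11)*21 + 0 = 21/22 + 0 = 21/22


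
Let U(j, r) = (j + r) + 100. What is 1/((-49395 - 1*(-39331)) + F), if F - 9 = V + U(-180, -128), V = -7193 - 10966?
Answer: -1/28422 ≈ -3.5184e-5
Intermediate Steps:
U(j, r) = 100 + j + r
V = -18159
F = -18358 (F = 9 + (-18159 + (100 - 180 - 128)) = 9 + (-18159 - 208) = 9 - 18367 = -18358)
1/((-49395 - 1*(-39331)) + F) = 1/((-49395 - 1*(-39331)) - 18358) = 1/((-49395 + 39331) - 18358) = 1/(-10064 - 18358) = 1/(-28422) = -1/28422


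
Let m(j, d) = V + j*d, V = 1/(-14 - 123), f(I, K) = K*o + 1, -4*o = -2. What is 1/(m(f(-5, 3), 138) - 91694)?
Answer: -137/12514814 ≈ -1.0947e-5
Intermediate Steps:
o = ½ (o = -¼*(-2) = ½ ≈ 0.50000)
f(I, K) = 1 + K/2 (f(I, K) = K*(½) + 1 = K/2 + 1 = 1 + K/2)
V = -1/137 (V = 1/(-137) = -1/137 ≈ -0.0072993)
m(j, d) = -1/137 + d*j (m(j, d) = -1/137 + j*d = -1/137 + d*j)
1/(m(f(-5, 3), 138) - 91694) = 1/((-1/137 + 138*(1 + (½)*3)) - 91694) = 1/((-1/137 + 138*(1 + 3/2)) - 91694) = 1/((-1/137 + 138*(5/2)) - 91694) = 1/((-1/137 + 345) - 91694) = 1/(47264/137 - 91694) = 1/(-12514814/137) = -137/12514814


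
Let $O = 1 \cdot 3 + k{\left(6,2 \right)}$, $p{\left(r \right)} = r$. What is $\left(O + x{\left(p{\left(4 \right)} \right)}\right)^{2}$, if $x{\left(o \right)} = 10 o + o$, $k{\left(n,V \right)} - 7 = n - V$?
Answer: $3364$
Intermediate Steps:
$k{\left(n,V \right)} = 7 + n - V$ ($k{\left(n,V \right)} = 7 - \left(V - n\right) = 7 + n - V$)
$O = 14$ ($O = 1 \cdot 3 + \left(7 + 6 - 2\right) = 3 + \left(7 + 6 - 2\right) = 3 + 11 = 14$)
$x{\left(o \right)} = 11 o$
$\left(O + x{\left(p{\left(4 \right)} \right)}\right)^{2} = \left(14 + 11 \cdot 4\right)^{2} = \left(14 + 44\right)^{2} = 58^{2} = 3364$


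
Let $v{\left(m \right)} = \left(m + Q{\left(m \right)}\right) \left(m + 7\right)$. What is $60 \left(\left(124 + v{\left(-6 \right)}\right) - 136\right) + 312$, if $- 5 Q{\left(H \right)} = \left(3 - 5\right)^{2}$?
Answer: $-816$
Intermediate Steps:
$Q{\left(H \right)} = - \frac{4}{5}$ ($Q{\left(H \right)} = - \frac{\left(3 - 5\right)^{2}}{5} = - \frac{\left(-2\right)^{2}}{5} = \left(- \frac{1}{5}\right) 4 = - \frac{4}{5}$)
$v{\left(m \right)} = \left(7 + m\right) \left(- \frac{4}{5} + m\right)$ ($v{\left(m \right)} = \left(m - \frac{4}{5}\right) \left(m + 7\right) = \left(- \frac{4}{5} + m\right) \left(7 + m\right) = \left(7 + m\right) \left(- \frac{4}{5} + m\right)$)
$60 \left(\left(124 + v{\left(-6 \right)}\right) - 136\right) + 312 = 60 \left(\left(124 + \left(- \frac{28}{5} + \left(-6\right)^{2} + \frac{31}{5} \left(-6\right)\right)\right) - 136\right) + 312 = 60 \left(\left(124 - \frac{34}{5}\right) - 136\right) + 312 = 60 \left(\frac{586}{5} - 136\right) + 312 = 60 \left(- \frac{94}{5}\right) + 312 = -1128 + 312 = -816$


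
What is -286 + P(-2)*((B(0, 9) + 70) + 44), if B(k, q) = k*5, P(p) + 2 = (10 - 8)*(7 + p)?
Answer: 626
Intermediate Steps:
P(p) = 12 + 2*p (P(p) = -2 + (10 - 8)*(7 + p) = -2 + 2*(7 + p) = -2 + (14 + 2*p) = 12 + 2*p)
B(k, q) = 5*k
-286 + P(-2)*((B(0, 9) + 70) + 44) = -286 + (12 + 2*(-2))*((5*0 + 70) + 44) = -286 + (12 - 4)*((0 + 70) + 44) = -286 + 8*(70 + 44) = -286 + 8*114 = -286 + 912 = 626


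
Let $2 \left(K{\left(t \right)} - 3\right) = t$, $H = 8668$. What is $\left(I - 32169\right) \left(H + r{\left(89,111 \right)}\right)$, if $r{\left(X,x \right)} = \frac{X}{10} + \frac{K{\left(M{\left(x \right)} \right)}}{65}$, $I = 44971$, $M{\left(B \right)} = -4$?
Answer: $\frac{7220321599}{65} \approx 1.1108 \cdot 10^{8}$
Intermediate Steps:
$K{\left(t \right)} = 3 + \frac{t}{2}$
$r{\left(X,x \right)} = \frac{1}{65} + \frac{X}{10}$ ($r{\left(X,x \right)} = \frac{X}{10} + \frac{3 + \frac{1}{2} \left(-4\right)}{65} = X \frac{1}{10} + \left(3 - 2\right) \frac{1}{65} = \frac{X}{10} + 1 \cdot \frac{1}{65} = \frac{X}{10} + \frac{1}{65} = \frac{1}{65} + \frac{X}{10}$)
$\left(I - 32169\right) \left(H + r{\left(89,111 \right)}\right) = \left(44971 - 32169\right) \left(8668 + \left(\frac{1}{65} + \frac{1}{10} \cdot 89\right)\right) = 12802 \left(8668 + \left(\frac{1}{65} + \frac{89}{10}\right)\right) = 12802 \left(8668 + \frac{1159}{130}\right) = 12802 \cdot \frac{1127999}{130} = \frac{7220321599}{65}$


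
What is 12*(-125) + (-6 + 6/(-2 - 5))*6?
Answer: -10788/7 ≈ -1541.1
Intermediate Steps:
12*(-125) + (-6 + 6/(-2 - 5))*6 = -1500 + (-6 + 6/(-7))*6 = -1500 + (-6 + 6*(-⅐))*6 = -1500 + (-6 - 6/7)*6 = -1500 - 48/7*6 = -1500 - 288/7 = -10788/7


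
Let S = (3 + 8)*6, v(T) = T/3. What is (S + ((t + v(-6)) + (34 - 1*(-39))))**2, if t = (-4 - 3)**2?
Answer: 34596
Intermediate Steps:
v(T) = T/3 (v(T) = T*(1/3) = T/3)
S = 66 (S = 11*6 = 66)
t = 49 (t = (-7)**2 = 49)
(S + ((t + v(-6)) + (34 - 1*(-39))))**2 = (66 + ((49 + (1/3)*(-6)) + (34 - 1*(-39))))**2 = (66 + ((49 - 2) + (34 + 39)))**2 = (66 + (47 + 73))**2 = (66 + 120)**2 = 186**2 = 34596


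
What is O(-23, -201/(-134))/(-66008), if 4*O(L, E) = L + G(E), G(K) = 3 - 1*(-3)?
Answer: 17/264032 ≈ 6.4386e-5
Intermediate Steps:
G(K) = 6 (G(K) = 3 + 3 = 6)
O(L, E) = 3/2 + L/4 (O(L, E) = (L + 6)/4 = (6 + L)/4 = 3/2 + L/4)
O(-23, -201/(-134))/(-66008) = (3/2 + (¼)*(-23))/(-66008) = (3/2 - 23/4)*(-1/66008) = -17/4*(-1/66008) = 17/264032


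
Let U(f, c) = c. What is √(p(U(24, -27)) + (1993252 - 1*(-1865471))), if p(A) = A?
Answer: 6*√107186 ≈ 1964.4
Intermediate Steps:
√(p(U(24, -27)) + (1993252 - 1*(-1865471))) = √(-27 + (1993252 - 1*(-1865471))) = √(-27 + (1993252 + 1865471)) = √(-27 + 3858723) = √3858696 = 6*√107186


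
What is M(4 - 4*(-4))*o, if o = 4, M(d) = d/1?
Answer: 80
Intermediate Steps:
M(d) = d (M(d) = d*1 = d)
M(4 - 4*(-4))*o = (4 - 4*(-4))*4 = (4 + 16)*4 = 20*4 = 80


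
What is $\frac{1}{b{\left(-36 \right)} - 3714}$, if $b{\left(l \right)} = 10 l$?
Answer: $- \frac{1}{4074} \approx -0.00024546$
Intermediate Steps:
$\frac{1}{b{\left(-36 \right)} - 3714} = \frac{1}{10 \left(-36\right) - 3714} = \frac{1}{-360 - 3714} = \frac{1}{-4074} = - \frac{1}{4074}$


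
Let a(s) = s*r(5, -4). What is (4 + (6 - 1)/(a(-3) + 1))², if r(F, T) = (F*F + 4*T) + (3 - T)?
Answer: 33489/2209 ≈ 15.160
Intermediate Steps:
r(F, T) = 3 + F² + 3*T (r(F, T) = (F² + 4*T) + (3 - T) = 3 + F² + 3*T)
a(s) = 16*s (a(s) = s*(3 + 5² + 3*(-4)) = s*(3 + 25 - 12) = s*16 = 16*s)
(4 + (6 - 1)/(a(-3) + 1))² = (4 + (6 - 1)/(16*(-3) + 1))² = (4 + 5/(-48 + 1))² = (4 + 5/(-47))² = (4 + 5*(-1/47))² = (4 - 5/47)² = (183/47)² = 33489/2209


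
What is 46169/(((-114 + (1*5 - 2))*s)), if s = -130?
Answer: 46169/14430 ≈ 3.1995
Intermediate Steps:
46169/(((-114 + (1*5 - 2))*s)) = 46169/(((-114 + (1*5 - 2))*(-130))) = 46169/(((-114 + (5 - 2))*(-130))) = 46169/(((-114 + 3)*(-130))) = 46169/((-111*(-130))) = 46169/14430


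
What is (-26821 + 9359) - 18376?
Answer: -35838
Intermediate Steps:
(-26821 + 9359) - 18376 = -17462 - 18376 = -35838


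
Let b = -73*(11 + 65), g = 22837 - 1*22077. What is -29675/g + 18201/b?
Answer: -469657/11096 ≈ -42.327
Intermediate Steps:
g = 760 (g = 22837 - 22077 = 760)
b = -5548 (b = -73*76 = -5548)
-29675/g + 18201/b = -29675/760 + 18201/(-5548) = -29675*1/760 + 18201*(-1/5548) = -5935/152 - 18201/5548 = -469657/11096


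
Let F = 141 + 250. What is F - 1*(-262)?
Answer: 653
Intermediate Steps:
F = 391
F - 1*(-262) = 391 - 1*(-262) = 391 + 262 = 653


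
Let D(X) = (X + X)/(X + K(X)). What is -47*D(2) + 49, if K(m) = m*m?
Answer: 53/3 ≈ 17.667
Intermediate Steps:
K(m) = m²
D(X) = 2*X/(X + X²) (D(X) = (X + X)/(X + X²) = (2*X)/(X + X²) = 2*X/(X + X²))
-47*D(2) + 49 = -94/(1 + 2) + 49 = -94/3 + 49 = 53/3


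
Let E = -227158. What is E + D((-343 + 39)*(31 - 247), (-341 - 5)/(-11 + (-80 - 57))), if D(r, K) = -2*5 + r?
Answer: -161504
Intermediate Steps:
D(r, K) = -10 + r
E + D((-343 + 39)*(31 - 247), (-341 - 5)/(-11 + (-80 - 57))) = -227158 + (-10 + (-343 + 39)*(31 - 247)) = -227158 + (-10 - 304*(-216)) = -227158 + (-10 + 65664) = -227158 + 65654 = -161504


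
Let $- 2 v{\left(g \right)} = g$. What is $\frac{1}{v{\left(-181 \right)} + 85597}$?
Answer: $\frac{2}{171375} \approx 1.167 \cdot 10^{-5}$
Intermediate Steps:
$v{\left(g \right)} = - \frac{g}{2}$
$\frac{1}{v{\left(-181 \right)} + 85597} = \frac{1}{\left(- \frac{1}{2}\right) \left(-181\right) + 85597} = \frac{1}{\frac{181}{2} + 85597} = \frac{1}{\frac{171375}{2}} = \frac{2}{171375}$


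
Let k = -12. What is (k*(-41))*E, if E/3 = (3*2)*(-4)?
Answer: -35424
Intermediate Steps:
E = -72 (E = 3*((3*2)*(-4)) = 3*(6*(-4)) = 3*(-24) = -72)
(k*(-41))*E = -12*(-41)*(-72) = 492*(-72) = -35424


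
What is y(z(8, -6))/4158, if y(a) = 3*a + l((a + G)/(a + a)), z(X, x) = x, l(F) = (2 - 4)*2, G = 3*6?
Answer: -1/189 ≈ -0.0052910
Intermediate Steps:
G = 18
l(F) = -4 (l(F) = -2*2 = -4)
y(a) = -4 + 3*a (y(a) = 3*a - 4 = -4 + 3*a)
y(z(8, -6))/4158 = (-4 + 3*(-6))/4158 = (-4 - 18)*(1/4158) = -22*1/4158 = -1/189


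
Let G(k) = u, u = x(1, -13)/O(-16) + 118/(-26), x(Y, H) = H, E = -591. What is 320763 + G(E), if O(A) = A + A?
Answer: 133435689/416 ≈ 3.2076e+5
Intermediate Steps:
O(A) = 2*A
u = -1719/416 (u = -13/(2*(-16)) + 118/(-26) = -13/(-32) + 118*(-1/26) = -13*(-1/32) - 59/13 = 13/32 - 59/13 = -1719/416 ≈ -4.1322)
G(k) = -1719/416
320763 + G(E) = 320763 - 1719/416 = 133435689/416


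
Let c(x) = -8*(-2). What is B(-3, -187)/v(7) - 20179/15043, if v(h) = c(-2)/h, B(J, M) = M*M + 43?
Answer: 921618937/60172 ≈ 15316.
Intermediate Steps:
B(J, M) = 43 + M² (B(J, M) = M² + 43 = 43 + M²)
c(x) = 16
v(h) = 16/h
B(-3, -187)/v(7) - 20179/15043 = (43 + (-187)²)/((16/7)) - 20179/15043 = (43 + 34969)/((16*(⅐))) - 20179*1/15043 = 35012/(16/7) - 20179/15043 = 35012*(7/16) - 20179/15043 = 61271/4 - 20179/15043 = 921618937/60172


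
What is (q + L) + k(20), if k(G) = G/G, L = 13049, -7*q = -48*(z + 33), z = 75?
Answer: 96534/7 ≈ 13791.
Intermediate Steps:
q = 5184/7 (q = -(-48)*(75 + 33)/7 = -(-48)*108/7 = -1/7*(-5184) = 5184/7 ≈ 740.57)
k(G) = 1
(q + L) + k(20) = (5184/7 + 13049) + 1 = 96527/7 + 1 = 96534/7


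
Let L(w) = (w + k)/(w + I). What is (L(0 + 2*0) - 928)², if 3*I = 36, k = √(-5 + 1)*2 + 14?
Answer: 10308239/12 - 5561*I/9 ≈ 8.5902e+5 - 617.89*I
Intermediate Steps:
k = 14 + 4*I (k = √(-4)*2 + 14 = (2*I)*2 + 14 = 4*I + 14 = 14 + 4*I ≈ 14.0 + 4.0*I)
I = 12 (I = (⅓)*36 = 12)
L(w) = (14 + w + 4*I)/(12 + w) (L(w) = (w + (14 + 4*I))/(w + 12) = (14 + w + 4*I)/(12 + w))
(L(0 + 2*0) - 928)² = ((14 + (0 + 2*0) + 4*I)/(12 + (0 + 2*0)) - 928)² = ((14 + (0 + 0) + 4*I)/(12 + (0 + 0)) - 928)² = ((14 + 0 + 4*I)/(12 + 0) - 928)² = ((14 + 4*I)/12 - 928)² = ((7/6 + I/3) - 928)² = (-5561/6 + I/3)²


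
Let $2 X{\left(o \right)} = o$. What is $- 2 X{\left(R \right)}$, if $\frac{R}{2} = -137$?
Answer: $274$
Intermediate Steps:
$R = -274$ ($R = 2 \left(-137\right) = -274$)
$X{\left(o \right)} = \frac{o}{2}$
$- 2 X{\left(R \right)} = - 2 \cdot \frac{1}{2} \left(-274\right) = \left(-2\right) \left(-137\right) = 274$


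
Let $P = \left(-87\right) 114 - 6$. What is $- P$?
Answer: $9924$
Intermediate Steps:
$P = -9924$ ($P = -9918 - 6 = -9924$)
$- P = \left(-1\right) \left(-9924\right) = 9924$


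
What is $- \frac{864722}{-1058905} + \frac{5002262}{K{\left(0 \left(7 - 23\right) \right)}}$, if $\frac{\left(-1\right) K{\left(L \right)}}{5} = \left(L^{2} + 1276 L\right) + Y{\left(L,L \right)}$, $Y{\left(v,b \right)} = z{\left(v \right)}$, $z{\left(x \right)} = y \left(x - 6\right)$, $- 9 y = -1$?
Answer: $\frac{317815387531}{211781} \approx 1.5007 \cdot 10^{6}$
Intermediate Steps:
$y = \frac{1}{9}$ ($y = \left(- \frac{1}{9}\right) \left(-1\right) = \frac{1}{9} \approx 0.11111$)
$z{\left(x \right)} = - \frac{2}{3} + \frac{x}{9}$ ($z{\left(x \right)} = \frac{x - 6}{9} = \frac{-6 + x}{9} = - \frac{2}{3} + \frac{x}{9}$)
$Y{\left(v,b \right)} = - \frac{2}{3} + \frac{v}{9}$
$K{\left(L \right)} = \frac{10}{3} - 5 L^{2} - \frac{57425 L}{9}$ ($K{\left(L \right)} = - 5 \left(\left(L^{2} + 1276 L\right) + \left(- \frac{2}{3} + \frac{L}{9}\right)\right) = - 5 \left(- \frac{2}{3} + L^{2} + \frac{11485 L}{9}\right) = \frac{10}{3} - 5 L^{2} - \frac{57425 L}{9}$)
$- \frac{864722}{-1058905} + \frac{5002262}{K{\left(0 \left(7 - 23\right) \right)}} = - \frac{864722}{-1058905} + \frac{5002262}{\frac{10}{3} - 5 \left(0 \left(7 - 23\right)\right)^{2} - \frac{57425 \cdot 0 \left(7 - 23\right)}{9}} = \left(-864722\right) \left(- \frac{1}{1058905}\right) + \frac{5002262}{\frac{10}{3} - 5 \left(0 \left(-16\right)\right)^{2} - \frac{57425 \cdot 0 \left(-16\right)}{9}} = \frac{864722}{1058905} + \frac{5002262}{\frac{10}{3} - 5 \cdot 0^{2} - 0} = \frac{864722}{1058905} + \frac{5002262}{\frac{10}{3} - 0 + 0} = \frac{864722}{1058905} + \frac{5002262}{\frac{10}{3} + 0 + 0} = \frac{864722}{1058905} + \frac{5002262}{\frac{10}{3}} = \frac{864722}{1058905} + 5002262 \cdot \frac{3}{10} = \frac{864722}{1058905} + \frac{7503393}{5} = \frac{317815387531}{211781}$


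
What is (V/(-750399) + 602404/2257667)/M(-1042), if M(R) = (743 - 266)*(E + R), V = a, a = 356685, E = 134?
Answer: 117744198233/244587976709149476 ≈ 4.8140e-7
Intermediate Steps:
V = 356685
M(R) = 63918 + 477*R (M(R) = (743 - 266)*(134 + R) = 477*(134 + R) = 63918 + 477*R)
(V/(-750399) + 602404/2257667)/M(-1042) = (356685/(-750399) + 602404/2257667)/(63918 + 477*(-1042)) = (356685*(-1/750399) + 602404*(1/2257667))/(63918 - 497034) = (-118895/250133 + 602404/2257667)/(-433116) = -117744198233/564717019711*(-1/433116) = 117744198233/244587976709149476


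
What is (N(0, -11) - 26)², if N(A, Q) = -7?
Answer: 1089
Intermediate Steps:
(N(0, -11) - 26)² = (-7 - 26)² = (-33)² = 1089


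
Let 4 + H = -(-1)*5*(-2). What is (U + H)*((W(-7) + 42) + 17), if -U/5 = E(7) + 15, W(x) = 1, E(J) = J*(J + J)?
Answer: -34740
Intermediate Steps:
E(J) = 2*J² (E(J) = J*(2*J) = 2*J²)
H = -14 (H = -4 - (-1)*5*(-2) = -4 - 1*(-5)*(-2) = -4 + 5*(-2) = -4 - 10 = -14)
U = -565 (U = -5*(2*7² + 15) = -5*(2*49 + 15) = -5*(98 + 15) = -5*113 = -565)
(U + H)*((W(-7) + 42) + 17) = (-565 - 14)*((1 + 42) + 17) = -579*(43 + 17) = -579*60 = -34740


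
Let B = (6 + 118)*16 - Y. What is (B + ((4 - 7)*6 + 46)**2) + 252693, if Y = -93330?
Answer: 348791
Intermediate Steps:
B = 95314 (B = (6 + 118)*16 - 1*(-93330) = 124*16 + 93330 = 1984 + 93330 = 95314)
(B + ((4 - 7)*6 + 46)**2) + 252693 = (95314 + ((4 - 7)*6 + 46)**2) + 252693 = (95314 + (-3*6 + 46)**2) + 252693 = (95314 + (-18 + 46)**2) + 252693 = (95314 + 28**2) + 252693 = (95314 + 784) + 252693 = 96098 + 252693 = 348791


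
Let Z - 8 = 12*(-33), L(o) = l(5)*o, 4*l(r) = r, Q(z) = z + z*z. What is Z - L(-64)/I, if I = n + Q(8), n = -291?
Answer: -85052/219 ≈ -388.37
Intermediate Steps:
Q(z) = z + z²
l(r) = r/4
L(o) = 5*o/4 (L(o) = ((¼)*5)*o = 5*o/4)
Z = -388 (Z = 8 + 12*(-33) = 8 - 396 = -388)
I = -219 (I = -291 + 8*(1 + 8) = -291 + 8*9 = -291 + 72 = -219)
Z - L(-64)/I = -388 - (5/4)*(-64)/(-219) = -388 - (-80)*(-1)/219 = -388 - 1*80/219 = -388 - 80/219 = -85052/219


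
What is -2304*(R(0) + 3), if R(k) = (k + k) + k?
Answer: -6912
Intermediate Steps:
R(k) = 3*k (R(k) = 2*k + k = 3*k)
-2304*(R(0) + 3) = -2304*(3*0 + 3) = -2304*(0 + 3) = -2304*3 = -6912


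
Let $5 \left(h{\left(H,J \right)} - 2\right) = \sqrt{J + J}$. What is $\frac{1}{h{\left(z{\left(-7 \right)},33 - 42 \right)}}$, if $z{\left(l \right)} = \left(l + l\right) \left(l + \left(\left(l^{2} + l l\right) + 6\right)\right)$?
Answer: $\frac{25}{59} - \frac{15 i \sqrt{2}}{118} \approx 0.42373 - 0.17977 i$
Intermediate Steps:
$z{\left(l \right)} = 2 l \left(6 + l + 2 l^{2}\right)$ ($z{\left(l \right)} = 2 l \left(l + \left(\left(l^{2} + l^{2}\right) + 6\right)\right) = 2 l \left(l + \left(2 l^{2} + 6\right)\right) = 2 l \left(l + \left(6 + 2 l^{2}\right)\right) = 2 l \left(6 + l + 2 l^{2}\right)$)
$h{\left(H,J \right)} = 2 + \frac{\sqrt{2} \sqrt{J}}{5}$ ($h{\left(H,J \right)} = 2 + \frac{\sqrt{J + J}}{5} = 2 + \frac{\sqrt{2 J}}{5} = 2 + \frac{\sqrt{2} \sqrt{J}}{5}$)
$\frac{1}{h{\left(z{\left(-7 \right)},33 - 42 \right)}} = \frac{1}{2 + \frac{\sqrt{2} \sqrt{33 - 42}}{5}} = \frac{1}{2 + \frac{\sqrt{2} \sqrt{-9}}{5}} = \frac{1}{2 + \frac{\sqrt{2} \cdot 3 i}{5}} = \frac{1}{2 + \frac{3 i \sqrt{2}}{5}}$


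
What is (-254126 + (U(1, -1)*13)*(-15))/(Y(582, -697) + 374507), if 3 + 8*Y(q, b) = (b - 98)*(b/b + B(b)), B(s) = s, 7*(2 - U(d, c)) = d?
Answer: -14251336/24845611 ≈ -0.57360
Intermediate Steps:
U(d, c) = 2 - d/7
Y(q, b) = -3/8 + (1 + b)*(-98 + b)/8 (Y(q, b) = -3/8 + ((b - 98)*(b/b + b))/8 = -3/8 + ((-98 + b)*(1 + b))/8 = -3/8 + ((1 + b)*(-98 + b))/8 = -3/8 + (1 + b)*(-98 + b)/8)
(-254126 + (U(1, -1)*13)*(-15))/(Y(582, -697) + 374507) = (-254126 + ((2 - ⅐*1)*13)*(-15))/((-101/8 - 97/8*(-697) + (⅛)*(-697)²) + 374507) = (-254126 + ((2 - ⅐)*13)*(-15))/((-101/8 + 67609/8 + (⅛)*485809) + 374507) = (-254126 + ((13/7)*13)*(-15))/((-101/8 + 67609/8 + 485809/8) + 374507) = (-254126 + (169/7)*(-15))/(553317/8 + 374507) = (-254126 - 2535/7)/(3549373/8) = -1781417/7*8/3549373 = -14251336/24845611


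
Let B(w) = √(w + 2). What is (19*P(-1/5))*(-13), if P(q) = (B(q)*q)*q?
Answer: -741*√5/125 ≈ -13.255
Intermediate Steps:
B(w) = √(2 + w)
P(q) = q²*√(2 + q) (P(q) = (√(2 + q)*q)*q = (q*√(2 + q))*q = q²*√(2 + q))
(19*P(-1/5))*(-13) = (19*((-1/5)²*√(2 - 1/5)))*(-13) = (19*((-1*⅕)²*√(2 - 1*⅕)))*(-13) = (19*((-⅕)²*√(2 - ⅕)))*(-13) = (19*(√(9/5)/25))*(-13) = (19*((3*√5/5)/25))*(-13) = (19*(3*√5/125))*(-13) = (57*√5/125)*(-13) = -741*√5/125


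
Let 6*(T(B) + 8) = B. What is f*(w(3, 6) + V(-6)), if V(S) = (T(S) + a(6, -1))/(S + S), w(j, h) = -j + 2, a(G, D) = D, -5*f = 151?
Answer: 151/30 ≈ 5.0333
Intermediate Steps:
f = -151/5 (f = -⅕*151 = -151/5 ≈ -30.200)
w(j, h) = 2 - j
T(B) = -8 + B/6
V(S) = (-9 + S/6)/(2*S) (V(S) = ((-8 + S/6) - 1)/(S + S) = (-9 + S/6)/((2*S)) = (-9 + S/6)*(1/(2*S)) = (-9 + S/6)/(2*S))
f*(w(3, 6) + V(-6)) = -151*((2 - 1*3) + (1/12)*(-54 - 6)/(-6))/5 = -151*((2 - 3) + (1/12)*(-⅙)*(-60))/5 = -151*(-1 + ⅚)/5 = -151/5*(-⅙) = 151/30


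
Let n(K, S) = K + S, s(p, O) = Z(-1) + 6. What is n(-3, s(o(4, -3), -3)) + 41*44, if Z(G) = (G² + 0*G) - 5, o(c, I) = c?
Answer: 1803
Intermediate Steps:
Z(G) = -5 + G² (Z(G) = (G² + 0) - 5 = G² - 5 = -5 + G²)
s(p, O) = 2 (s(p, O) = (-5 + (-1)²) + 6 = (-5 + 1) + 6 = -4 + 6 = 2)
n(-3, s(o(4, -3), -3)) + 41*44 = (-3 + 2) + 41*44 = -1 + 1804 = 1803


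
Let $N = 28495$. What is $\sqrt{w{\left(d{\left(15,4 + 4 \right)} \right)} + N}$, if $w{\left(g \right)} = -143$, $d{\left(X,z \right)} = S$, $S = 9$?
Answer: $8 \sqrt{443} \approx 168.38$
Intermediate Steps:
$d{\left(X,z \right)} = 9$
$\sqrt{w{\left(d{\left(15,4 + 4 \right)} \right)} + N} = \sqrt{-143 + 28495} = \sqrt{28352} = 8 \sqrt{443}$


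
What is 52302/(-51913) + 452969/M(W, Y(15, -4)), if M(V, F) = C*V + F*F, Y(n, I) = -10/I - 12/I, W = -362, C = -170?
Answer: 81178929926/12785185553 ≈ 6.3494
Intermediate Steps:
Y(n, I) = -22/I
M(V, F) = F² - 170*V (M(V, F) = -170*V + F*F = -170*V + F² = F² - 170*V)
52302/(-51913) + 452969/M(W, Y(15, -4)) = 52302/(-51913) + 452969/((-22/(-4))² - 170*(-362)) = 52302*(-1/51913) + 452969/((-22*(-¼))² + 61540) = -52302/51913 + 452969/((11/2)² + 61540) = -52302/51913 + 452969/(121/4 + 61540) = -52302/51913 + 452969/(246281/4) = -52302/51913 + 452969*(4/246281) = -52302/51913 + 1811876/246281 = 81178929926/12785185553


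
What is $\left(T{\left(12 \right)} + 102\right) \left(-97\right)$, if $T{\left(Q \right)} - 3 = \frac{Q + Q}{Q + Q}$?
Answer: $-10282$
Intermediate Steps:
$T{\left(Q \right)} = 4$ ($T{\left(Q \right)} = 3 + \frac{Q + Q}{Q + Q} = 3 + \frac{2 Q}{2 Q} = 3 + 2 Q \frac{1}{2 Q} = 3 + 1 = 4$)
$\left(T{\left(12 \right)} + 102\right) \left(-97\right) = \left(4 + 102\right) \left(-97\right) = 106 \left(-97\right) = -10282$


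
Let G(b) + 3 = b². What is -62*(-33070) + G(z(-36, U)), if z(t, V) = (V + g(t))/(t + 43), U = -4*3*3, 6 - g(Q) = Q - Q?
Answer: 100467413/49 ≈ 2.0504e+6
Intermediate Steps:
g(Q) = 6 (g(Q) = 6 - (Q - Q) = 6 - 1*0 = 6 + 0 = 6)
U = -36 (U = -12*3 = -36)
z(t, V) = (6 + V)/(43 + t) (z(t, V) = (V + 6)/(t + 43) = (6 + V)/(43 + t))
G(b) = -3 + b²
-62*(-33070) + G(z(-36, U)) = -62*(-33070) + (-3 + ((6 - 36)/(43 - 36))²) = 2050340 + (-3 + (-30/7)²) = 2050340 + (-3 + 900/49) = 2050340 + 753/49 = 100467413/49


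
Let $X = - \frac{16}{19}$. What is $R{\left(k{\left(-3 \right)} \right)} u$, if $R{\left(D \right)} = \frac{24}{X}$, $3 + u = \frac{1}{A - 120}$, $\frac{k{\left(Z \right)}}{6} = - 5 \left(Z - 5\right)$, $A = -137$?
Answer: $\frac{22002}{257} \approx 85.611$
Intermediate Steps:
$X = - \frac{16}{19}$ ($X = \left(-16\right) \frac{1}{19} = - \frac{16}{19} \approx -0.8421$)
$k{\left(Z \right)} = 150 - 30 Z$ ($k{\left(Z \right)} = 6 \left(- 5 \left(Z - 5\right)\right) = 6 \left(- 5 \left(-5 + Z\right)\right) = 6 \left(25 - 5 Z\right) = 150 - 30 Z$)
$u = - \frac{772}{257}$ ($u = -3 + \frac{1}{-137 - 120} = -3 + \frac{1}{-257} = -3 - \frac{1}{257} = - \frac{772}{257} \approx -3.0039$)
$R{\left(D \right)} = - \frac{57}{2}$ ($R{\left(D \right)} = \frac{24}{- \frac{16}{19}} = 24 \left(- \frac{19}{16}\right) = - \frac{57}{2}$)
$R{\left(k{\left(-3 \right)} \right)} u = \left(- \frac{57}{2}\right) \left(- \frac{772}{257}\right) = \frac{22002}{257}$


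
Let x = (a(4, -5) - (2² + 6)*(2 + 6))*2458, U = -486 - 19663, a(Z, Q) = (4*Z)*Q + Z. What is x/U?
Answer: 383448/20149 ≈ 19.031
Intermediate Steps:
a(Z, Q) = Z + 4*Q*Z (a(Z, Q) = 4*Q*Z + Z = Z + 4*Q*Z)
U = -20149
x = -383448 (x = (4*(1 + 4*(-5)) - (2² + 6)*(2 + 6))*2458 = (4*(1 - 20) - (4 + 6)*8)*2458 = (4*(-19) - 10*8)*2458 = (-76 - 1*80)*2458 = (-76 - 80)*2458 = -156*2458 = -383448)
x/U = -383448/(-20149) = -383448*(-1/20149) = 383448/20149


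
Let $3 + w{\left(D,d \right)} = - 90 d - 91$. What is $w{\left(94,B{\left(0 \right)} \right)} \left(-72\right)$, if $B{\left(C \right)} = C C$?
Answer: $6768$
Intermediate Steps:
$B{\left(C \right)} = C^{2}$
$w{\left(D,d \right)} = -94 - 90 d$ ($w{\left(D,d \right)} = -3 - \left(91 + 90 d\right) = -94 - 90 d$)
$w{\left(94,B{\left(0 \right)} \right)} \left(-72\right) = \left(-94 - 90 \cdot 0^{2}\right) \left(-72\right) = \left(-94 - 0\right) \left(-72\right) = \left(-94 + 0\right) \left(-72\right) = \left(-94\right) \left(-72\right) = 6768$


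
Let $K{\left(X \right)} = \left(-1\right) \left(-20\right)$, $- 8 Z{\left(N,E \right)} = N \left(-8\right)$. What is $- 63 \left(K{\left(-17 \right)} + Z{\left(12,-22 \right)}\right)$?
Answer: $-2016$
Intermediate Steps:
$Z{\left(N,E \right)} = N$ ($Z{\left(N,E \right)} = - \frac{N \left(-8\right)}{8} = - \frac{\left(-8\right) N}{8} = N$)
$K{\left(X \right)} = 20$
$- 63 \left(K{\left(-17 \right)} + Z{\left(12,-22 \right)}\right) = - 63 \left(20 + 12\right) = \left(-63\right) 32 = -2016$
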